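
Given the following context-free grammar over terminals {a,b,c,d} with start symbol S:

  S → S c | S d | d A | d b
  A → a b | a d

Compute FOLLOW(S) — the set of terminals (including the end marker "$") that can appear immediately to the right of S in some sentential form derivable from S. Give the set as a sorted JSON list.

Compute FIRST by fixpoint:
[1]
  A via A→a b: +{a}
  S via S→d A: +{d}
  FIRST(S)={d}  FIRST(A)={a}
[2] (stable)
  FIRST(S)={d}  FIRST(A)={a}

FOLLOW iteration:
FOLLOW(S) := {$}
round 1:
  S→S c: FOLLOW(S) ⊇ FIRST(c) = {c}; new: +{c}
  S→S d: FOLLOW(S) ⊇ FIRST(d) = {d}; new: +{d}
  S→d A: FOLLOW(A) ⊇ FOLLOW(S) ⊇ {$,c,d}; new: +{$,c,d}
  FOLLOW(S)={$,c,d}  FOLLOW(A)={$,c,d}
round 2: — fixpoint
  FOLLOW(S)={$,c,d}  FOLLOW(A)={$,c,d}

FOLLOW(S) = ["$", "c", "d"]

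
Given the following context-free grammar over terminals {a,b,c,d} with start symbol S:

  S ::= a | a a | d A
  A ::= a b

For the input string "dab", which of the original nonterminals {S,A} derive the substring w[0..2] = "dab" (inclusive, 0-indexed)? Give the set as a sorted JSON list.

CNF form of G:
  S -> T0 T0 | T2 A | a
  A -> T0 T1
  T0 -> a
  T1 -> b
  T2 -> d

CYK table (by increasing span), restricted to cells inside w[0..2]:
  [0..0]={T2}  "d"  orig:{}
  [1..1]={S,T0}  "a"  orig:{S}
  [2..2]={T1}  "b"  orig:{}
  [0..1]=∅  "da"
  [1..2]={A}  "ab"
  [0..2]={S}  "dab"

Original NTs in T[0,2] deriving "dab": ["S"]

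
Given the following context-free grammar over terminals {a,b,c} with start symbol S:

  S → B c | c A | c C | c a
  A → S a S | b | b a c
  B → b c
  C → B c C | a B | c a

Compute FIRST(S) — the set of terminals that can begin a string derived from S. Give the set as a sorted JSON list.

Compute FIRST by fixpoint:
round 1:
  A via A→b: +{b}
  B via B→b c: +{b}
  C via C→B c C: +{b}
  C via C→a B: +{a}
  C via C→c a: +{c}
  S via S→B c: +{b}
  S via S→c A: +{c}
  FIRST[S]={b,c}  FIRST[A]={b}  FIRST[B]={b}  FIRST[C]={a,b,c}
round 2:
  A via A→S a S: +{c}
  FIRST[S]={b,c}  FIRST[A]={b,c}  FIRST[B]={b}  FIRST[C]={a,b,c}
round 3: — fixpoint
  FIRST[S]={b,c}  FIRST[A]={b,c}  FIRST[B]={b}  FIRST[C]={a,b,c}

FIRST(S) = ["b", "c"]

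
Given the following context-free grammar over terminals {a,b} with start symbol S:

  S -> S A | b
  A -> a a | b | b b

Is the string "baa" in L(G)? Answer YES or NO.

CNF form of G:
  S -> S A | b
  A -> T0 T0 | T1 T1 | b
  T0 -> a
  T1 -> b

CYK table (by increasing span):
  cell(0,0) b: {A,S,T1}  orig:{A,S}
  cell(1,1) a: {T0}  orig:{}
  cell(2,2) a: {T0}  orig:{}
  cell(0,1) ba: ∅
  cell(1,2) aa: {A}
  cell(0,2) baa: {S}

S ∈ T[0,2] ⇒ YES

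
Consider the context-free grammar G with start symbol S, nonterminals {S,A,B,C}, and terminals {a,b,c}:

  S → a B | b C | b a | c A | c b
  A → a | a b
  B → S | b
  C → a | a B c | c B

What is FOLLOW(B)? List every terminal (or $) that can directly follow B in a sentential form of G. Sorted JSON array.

Compute FIRST by fixpoint:
[1]
  A via A→a: +{a}
  B via B→b: +{b}
  C via C→a: +{a}
  C via C→c B: +{c}
  S via S→a B: +{a}
  S via S→b C: +{b}
  S via S→c A: +{c}
  FIRST[S]={a,b,c}  FIRST[A]={a}  FIRST[B]={b}  FIRST[C]={a,c}
[2]
  B via B→S: +{a,c}
  FIRST[S]={a,b,c}  FIRST[A]={a}  FIRST[B]={a,b,c}  FIRST[C]={a,c}
[3] — fixpoint
  FIRST[S]={a,b,c}  FIRST[A]={a}  FIRST[B]={a,b,c}  FIRST[C]={a,c}

FOLLOW iteration:
seed FOLLOW(S) with $
[1]
  C→a B c: FOLLOW(B) ⊇ FIRST(c) = {c}; new: +{c}
  S→a B: FOLLOW(B) ⊇ FOLLOW(S) ⊇ {$}; new: +{$}
  S→b C: FOLLOW(C) ⊇ FOLLOW(S) ⊇ {$}; new: +{$}
  S→c A: FOLLOW(A) ⊇ FOLLOW(S) ⊇ {$}; new: +{$}
  FOLLOW(S)={$}  FOLLOW(A)={$}  FOLLOW(B)={$,c}  FOLLOW(C)={$}
[2]
  B→S: FOLLOW(S) ⊇ FOLLOW(B) ⊇ {$,c}; new: +{c}
  S→b C: FOLLOW(C) ⊇ FOLLOW(S) ⊇ {$,c}; new: +{c}
  S→c A: FOLLOW(A) ⊇ FOLLOW(S) ⊇ {$,c}; new: +{c}
  FOLLOW(S)={$,c}  FOLLOW(A)={$,c}  FOLLOW(B)={$,c}  FOLLOW(C)={$,c}
[3] (no change)
  FOLLOW(S)={$,c}  FOLLOW(A)={$,c}  FOLLOW(B)={$,c}  FOLLOW(C)={$,c}

FOLLOW(B) = ["$", "c"]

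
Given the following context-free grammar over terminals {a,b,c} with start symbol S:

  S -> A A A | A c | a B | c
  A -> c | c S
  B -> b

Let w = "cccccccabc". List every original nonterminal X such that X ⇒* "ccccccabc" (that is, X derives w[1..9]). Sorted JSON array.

CNF form of G:
  S -> A T0 | A X2 | T1 B | c
  A -> T0 S | c
  B -> b
  T0 -> c
  T1 -> a
  X2 -> A A

Fill CYK table bottom-up (cells [i..j] with 1 ≤ i ≤ j ≤ 9 only):
  [1..1]={A,S,T0}  "c"  orig:{A,S}
  [2..2]={A,S,T0}  "c"  orig:{A,S}
  [3..3]={A,S,T0}  "c"  orig:{A,S}
  [4..4]={A,S,T0}  "c"  orig:{A,S}
  [5..5]={A,S,T0}  "c"  orig:{A,S}
  [6..6]={A,S,T0}  "c"  orig:{A,S}
  [7..7]={T1}  "a"  orig:{}
  [8..8]={B}  "b"
  [9..9]={A,S,T0}  "c"  orig:{A,S}
  [1..2]={A,S,X2}  "cc"  orig:{A,S}
  [2..3]={A,S,X2}  "cc"  orig:{A,S}
  [3..4]={A,S,X2}  "cc"  orig:{A,S}
  [4..5]={A,S,X2}  "cc"  orig:{A,S}
  [5..6]={A,S,X2}  "cc"  orig:{A,S}
  [6..7]=∅  "ca"
  [7..8]={S}  "ab"
  [8..9]=∅  "bc"
  [1..3]={A,S,X2}  "ccc"  orig:{A,S}
  [2..4]={A,S,X2}  "ccc"  orig:{A,S}
  [3..5]={A,S,X2}  "ccc"  orig:{A,S}
  [4..6]={A,S,X2}  "ccc"  orig:{A,S}
  [5..7]=∅  "cca"
  [6..8]={A}  "cab"
  [7..9]=∅  "abc"
  [1..4]={A,S,X2}  "cccc"  orig:{A,S}
  [2..5]={A,S,X2}  "cccc"  orig:{A,S}
  [3..6]={A,S,X2}  "cccc"  orig:{A,S}
  [4..7]=∅  "ccca"
  [5..8]={X2}  "ccab"  orig:{}
  [6..9]={S,X2}  "cabc"  orig:{S}
  [1..5]={A,S,X2}  "ccccc"  orig:{A,S}
  [2..6]={A,S,X2}  "ccccc"  orig:{A,S}
  [3..7]=∅  "cccca"
  [4..8]={S,X2}  "cccab"  orig:{S}
  [5..9]={A,S}  "ccabc"
  [1..6]={A,S,X2}  "cccccc"  orig:{A,S}
  [2..7]=∅  "ccccca"
  [3..8]={A,S,X2}  "ccccab"  orig:{A,S}
  [4..9]={A,S,X2}  "cccabc"  orig:{A,S}
  [1..7]=∅  "cccccca"
  [2..8]={A,S,X2}  "cccccab"  orig:{A,S}
  [3..9]={A,S,X2}  "ccccabc"  orig:{A,S}
  [1..8]={A,S,X2}  "ccccccab"  orig:{A,S}
  [2..9]={A,S,X2}  "cccccabc"  orig:{A,S}
  [1..9]={A,S,X2}  "ccccccabc"  orig:{A,S}

Original NTs in T[1,9] deriving "ccccccabc": ["A", "S"]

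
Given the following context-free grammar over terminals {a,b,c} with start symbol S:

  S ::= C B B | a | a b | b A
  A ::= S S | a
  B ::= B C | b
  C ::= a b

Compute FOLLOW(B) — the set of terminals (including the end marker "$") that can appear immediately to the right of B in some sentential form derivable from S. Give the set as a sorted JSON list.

FIRST sets, iterate to fixpoint:
pass 1:
  A via A→a: +{a}
  B via B→b: +{b}
  C via C→a b: +{a}
  S via S→C B B: +{a}
  S via S→b A: +{b}
  FIRST[S]={a,b}  FIRST[A]={a}  FIRST[B]={b}  FIRST[C]={a}
pass 2:
  A via A→S S: +{b}
  FIRST[S]={a,b}  FIRST[A]={a,b}  FIRST[B]={b}  FIRST[C]={a}
pass 3: (no change)
  FIRST[S]={a,b}  FIRST[A]={a,b}  FIRST[B]={b}  FIRST[C]={a}

FOLLOW sets:
initialize: $ ∈ FOLLOW(S)
pass 1:
  A→S S: FOLLOW(S) ⊇ FIRST(S) = {a,b}; new: +{a,b}
  B→B C: FOLLOW(B) ⊇ FIRST(C) = {a}; new: +{a}
  B→B C: FOLLOW(C) ⊇ FOLLOW(B) ⊇ {a}; new: +{a}
  S→C B B: FOLLOW(C) ⊇ FIRST(B) = {b}; new: +{b}
  S→C B B: FOLLOW(B) ⊇ FIRST(B) = {b}; new: +{b}
  S→C B B: FOLLOW(B) ⊇ FOLLOW(S) ⊇ {$,a,b}; new: +{$}
  S→b A: FOLLOW(A) ⊇ FOLLOW(S) ⊇ {$,a,b}; new: +{$,a,b}
  FOLLOW[S]={$,a,b}  FOLLOW[A]={$,a,b}  FOLLOW[B]={$,a,b}  FOLLOW[C]={a,b}
pass 2:
  B→B C: FOLLOW(C) ⊇ FOLLOW(B) ⊇ {$,a,b}; new: +{$}
  FOLLOW[S]={$,a,b}  FOLLOW[A]={$,a,b}  FOLLOW[B]={$,a,b}  FOLLOW[C]={$,a,b}
pass 3: — fixpoint
  FOLLOW[S]={$,a,b}  FOLLOW[A]={$,a,b}  FOLLOW[B]={$,a,b}  FOLLOW[C]={$,a,b}

FOLLOW(B) = ["$", "a", "b"]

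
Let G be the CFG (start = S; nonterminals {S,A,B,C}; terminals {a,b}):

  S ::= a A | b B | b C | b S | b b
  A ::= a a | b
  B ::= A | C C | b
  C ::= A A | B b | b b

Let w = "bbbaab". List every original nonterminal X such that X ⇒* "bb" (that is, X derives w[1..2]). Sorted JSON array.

CNF form of G:
  S -> T0 A | T1 B | T1 C | T1 S | T1 T1
  A -> T0 T0 | b
  B -> C C | T0 T0 | b
  C -> A A | B T1 | T1 T1
  T0 -> a
  T1 -> b

CYK table (by increasing span) (cells [i..j] with 1 ≤ i ≤ j ≤ 2 only):
  T[1,1] 'b' = {A,B,T1}  orig:{A,B}
  T[2,2] 'b' = {A,B,T1}  orig:{A,B}
  T[1,2] 'bb' = {C,S}

Original NTs in T[1,2] deriving "bb": ["C", "S"]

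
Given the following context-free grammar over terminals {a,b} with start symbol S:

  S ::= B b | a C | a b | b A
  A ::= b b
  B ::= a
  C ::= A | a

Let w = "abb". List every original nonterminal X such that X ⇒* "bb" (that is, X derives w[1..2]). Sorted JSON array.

Convert to CNF:
  S -> B T0 | T0 A | T1 C | T1 T0
  A -> T0 T0
  B -> a
  C -> T0 T0 | a
  T0 -> b
  T1 -> a

Fill CYK table bottom-up, restricted to cells inside w[1..2]:
  T[1,1] 'b' = {T0}  orig:{}
  T[2,2] 'b' = {T0}  orig:{}
  T[1,2] 'bb' = {A,C}

Original NTs in T[1,2] deriving "bb": ["A", "C"]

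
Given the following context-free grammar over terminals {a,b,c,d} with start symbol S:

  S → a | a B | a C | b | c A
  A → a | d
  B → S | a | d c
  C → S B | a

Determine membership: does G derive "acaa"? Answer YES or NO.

Convert to CNF:
  S -> T0 B | T0 C | T1 A | a | b
  A -> a | d
  B -> T0 B | T0 C | T1 A | T2 T1 | a | b
  C -> S B | a
  T0 -> a
  T1 -> c
  T2 -> d

CYK table (by increasing span):
  cell(0,0) a: {A,B,C,S,T0}  orig:{A,B,C,S}
  cell(1,1) c: {T1}  orig:{}
  cell(2,2) a: {A,B,C,S,T0}  orig:{A,B,C,S}
  cell(3,3) a: {A,B,C,S,T0}  orig:{A,B,C,S}
  cell(0,1) ac: ∅
  cell(1,2) ca: {B,S}
  cell(2,3) aa: {B,C,S}
  cell(0,2) aca: {B,C,S}
  cell(1,3) caa: {C}
  cell(0,3) acaa: {B,C,S}

S ∈ T[0,3] ⇒ YES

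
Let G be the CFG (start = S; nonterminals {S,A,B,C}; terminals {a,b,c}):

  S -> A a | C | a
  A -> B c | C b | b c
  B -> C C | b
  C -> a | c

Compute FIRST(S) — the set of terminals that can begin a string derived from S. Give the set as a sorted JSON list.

Compute FIRST by fixpoint:
[1]
  A via A→b c: +{b}
  B via B→b: +{b}
  C via C→a: +{a}
  C via C→c: +{c}
  S via S→A a: +{b}
  S via S→C: +{a,c}
  S: {a,b,c}  A: {b}  B: {b}  C: {a,c}
[2]
  A via A→C b: +{a,c}
  B via B→C C: +{a,c}
  S: {a,b,c}  A: {a,b,c}  B: {a,b,c}  C: {a,c}
[3] done
  S: {a,b,c}  A: {a,b,c}  B: {a,b,c}  C: {a,c}

FIRST(S) = ["a", "b", "c"]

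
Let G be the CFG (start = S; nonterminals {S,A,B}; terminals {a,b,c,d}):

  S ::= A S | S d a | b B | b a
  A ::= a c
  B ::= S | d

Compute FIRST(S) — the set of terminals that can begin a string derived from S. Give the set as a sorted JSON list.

FIRST iteration:
[1]
  A via A→a c: +{a}
  B via B→d: +{d}
  S via S→A S: +{a}
  S via S→b B: +{b}
  S: {a,b}  A: {a}  B: {d}
[2]
  B via B→S: +{a,b}
  S: {a,b}  A: {a}  B: {a,b,d}
[3] (no change)
  S: {a,b}  A: {a}  B: {a,b,d}

FIRST(S) = ["a", "b"]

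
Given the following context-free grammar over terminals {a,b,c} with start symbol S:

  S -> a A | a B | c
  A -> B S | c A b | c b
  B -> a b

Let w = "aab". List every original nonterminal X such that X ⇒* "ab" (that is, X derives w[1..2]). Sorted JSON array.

CNF form of G:
  S -> T2 A | T2 B | c
  A -> B S | T0 T1 | T0 X3
  B -> T2 T1
  T0 -> c
  T1 -> b
  T2 -> a
  X3 -> A T1

CYK fill — only the sub-triangle for w[1..2]:
  [1..1]={T2}  "a"  orig:{}
  [2..2]={T1}  "b"  orig:{}
  [1..2]={B}  "ab"

Original NTs in T[1,2] deriving "ab": ["B"]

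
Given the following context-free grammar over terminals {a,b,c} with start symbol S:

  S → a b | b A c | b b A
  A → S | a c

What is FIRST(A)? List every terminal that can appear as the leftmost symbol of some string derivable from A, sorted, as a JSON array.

FIRST iteration:
pass 1:
  A via A→a c: +{a}
  S via S→a b: +{a}
  S via S→b A c: +{b}
  FIRST(S)={a,b}  FIRST(A)={a}
pass 2:
  A via A→S: +{b}
  FIRST(S)={a,b}  FIRST(A)={a,b}
pass 3: done
  FIRST(S)={a,b}  FIRST(A)={a,b}

FIRST(A) = ["a", "b"]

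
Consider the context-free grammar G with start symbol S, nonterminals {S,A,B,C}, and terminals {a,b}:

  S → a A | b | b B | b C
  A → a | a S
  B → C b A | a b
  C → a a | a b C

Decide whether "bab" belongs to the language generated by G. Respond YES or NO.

CNF form of G:
  S -> T0 A | T1 B | T1 C | b
  A -> T0 S | a
  B -> C X2 | T0 T1
  C -> T0 T0 | T0 X3
  T0 -> a
  T1 -> b
  X2 -> T1 A
  X3 -> T1 C

CYK table (by increasing span):
  [0..0]={S,T1}  "b"  orig:{S}
  [1..1]={A,T0}  "a"  orig:{A}
  [2..2]={S,T1}  "b"  orig:{S}
  [0..1]={X2}  "ba"  orig:{}
  [1..2]={A,B}  "ab"
  [0..2]={S,X2}  "bab"  orig:{S}

S ∈ T[0,2] ⇒ YES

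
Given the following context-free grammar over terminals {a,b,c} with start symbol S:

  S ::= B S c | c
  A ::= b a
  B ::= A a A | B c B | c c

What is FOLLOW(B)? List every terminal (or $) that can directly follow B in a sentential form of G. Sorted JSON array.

FIRST sets, iterate to fixpoint:
pass 1:
  A via A→b a: +{b}
  B via B→A a A: +{b}
  B via B→c c: +{c}
  S via S→B S c: +{b,c}
  S: {b,c}  A: {b}  B: {b,c}
pass 2: (no change)
  S: {b,c}  A: {b}  B: {b,c}

FOLLOW sets:
initialize: $ ∈ FOLLOW(S)
round 1:
  B→A a A: FOLLOW(A) ⊇ FIRST(a) = {a}; new: +{a}
  B→B c B: FOLLOW(B) ⊇ FIRST(c) = {c}; new: +{c}
  S→B S c: FOLLOW(B) ⊇ FIRST(S) = {b,c}; new: +{b}
  S→B S c: FOLLOW(S) ⊇ FIRST(c) = {c}; new: +{c}
  S: {$,c}  A: {a}  B: {b,c}
round 2:
  B→A a A: FOLLOW(A) ⊇ FOLLOW(B) ⊇ {b,c}; new: +{b,c}
  S: {$,c}  A: {a,b,c}  B: {b,c}
round 3: — fixpoint
  S: {$,c}  A: {a,b,c}  B: {b,c}

FOLLOW(B) = ["b", "c"]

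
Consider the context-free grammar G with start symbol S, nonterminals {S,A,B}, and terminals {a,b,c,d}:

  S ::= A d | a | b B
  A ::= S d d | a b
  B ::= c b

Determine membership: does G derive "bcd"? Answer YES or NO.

CNF form of G:
  S -> A T0 | T2 B | a
  A -> S X4 | T1 T2
  B -> T3 T2
  T0 -> d
  T1 -> a
  T2 -> b
  T3 -> c
  X4 -> T0 T0

CYK fill:
  T[0,0] 'b' = {T2}  orig:{}
  T[1,1] 'c' = {T3}  orig:{}
  T[2,2] 'd' = {T0}  orig:{}
  T[0,1] 'bc' = ∅
  T[1,2] 'cd' = ∅
  T[0,2] 'bcd' = ∅

S ∉ T[0,2] ⇒ NO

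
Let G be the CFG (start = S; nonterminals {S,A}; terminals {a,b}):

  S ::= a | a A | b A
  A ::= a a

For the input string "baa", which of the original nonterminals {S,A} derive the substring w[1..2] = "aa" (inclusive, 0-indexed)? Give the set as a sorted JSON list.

Convert to CNF:
  S -> T0 A | T1 A | a
  A -> T0 T0
  T0 -> a
  T1 -> b

Fill CYK table bottom-up, restricted to cells inside w[1..2]:
  T[1,1] 'a' = {S,T0}  orig:{S}
  T[2,2] 'a' = {S,T0}  orig:{S}
  T[1,2] 'aa' = {A}

Original NTs in T[1,2] deriving "aa": ["A"]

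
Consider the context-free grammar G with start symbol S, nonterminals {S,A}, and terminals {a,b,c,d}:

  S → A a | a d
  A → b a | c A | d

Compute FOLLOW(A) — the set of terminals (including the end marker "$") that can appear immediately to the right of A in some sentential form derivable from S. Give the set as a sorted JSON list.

FIRST iteration:
pass 1:
  A via A→b a: +{b}
  A via A→c A: +{c}
  A via A→d: +{d}
  S via S→A a: +{b,c,d}
  S via S→a d: +{a}
  S: {a,b,c,d}  A: {b,c,d}
pass 2: done
  S: {a,b,c,d}  A: {b,c,d}

Compute FOLLOW by fixpoint:
seed FOLLOW(S) with $
round 1:
  S→A a: FOLLOW(A) ⊇ FIRST(a) = {a}; new: +{a}
  S: {$}  A: {a}
round 2: (no change)
  S: {$}  A: {a}

FOLLOW(A) = ["a"]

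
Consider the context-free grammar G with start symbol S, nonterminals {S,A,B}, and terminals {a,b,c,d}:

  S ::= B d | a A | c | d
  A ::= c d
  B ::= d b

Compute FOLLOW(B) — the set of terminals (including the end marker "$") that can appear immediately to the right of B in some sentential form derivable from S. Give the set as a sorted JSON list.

Compute FIRST by fixpoint:
[1]
  A via A→c d: +{c}
  B via B→d b: +{d}
  S via S→B d: +{d}
  S via S→a A: +{a}
  S via S→c: +{c}
  S: {a,c,d}  A: {c}  B: {d}
[2] (no change)
  S: {a,c,d}  A: {c}  B: {d}

Compute FOLLOW by fixpoint:
seed FOLLOW(S) with $
iter 1:
  S→B d: FOLLOW(B) ⊇ FIRST(d) = {d}; new: +{d}
  S→a A: FOLLOW(A) ⊇ FOLLOW(S) ⊇ {$}; new: +{$}
  S: {$}  A: {$}  B: {d}
iter 2: (no change)
  S: {$}  A: {$}  B: {d}

FOLLOW(B) = ["d"]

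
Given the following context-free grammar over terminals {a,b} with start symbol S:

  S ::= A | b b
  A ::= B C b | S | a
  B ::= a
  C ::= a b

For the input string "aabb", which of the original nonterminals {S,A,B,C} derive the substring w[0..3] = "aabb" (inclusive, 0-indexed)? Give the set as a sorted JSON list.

Convert to CNF:
  S -> B X3 | T0 T0 | a
  A -> B X2 | T0 T0 | a
  B -> a
  C -> T1 T0
  T0 -> b
  T1 -> a
  X2 -> C T0
  X3 -> C T0

CYK fill — only the sub-triangle for w[0..3]:
  T[0,0] 'a' = {A,B,S,T1}  orig:{A,B,S}
  T[1,1] 'a' = {A,B,S,T1}  orig:{A,B,S}
  T[2,2] 'b' = {T0}  orig:{}
  T[3,3] 'b' = {T0}  orig:{}
  T[0,1] 'aa' = ∅
  T[1,2] 'ab' = {C}
  T[2,3] 'bb' = {A,S}
  T[0,2] 'aab' = ∅
  T[1,3] 'abb' = {X2,X3}  orig:{}
  T[0,3] 'aabb' = {A,S}

Original NTs in T[0,3] deriving "aabb": ["A", "S"]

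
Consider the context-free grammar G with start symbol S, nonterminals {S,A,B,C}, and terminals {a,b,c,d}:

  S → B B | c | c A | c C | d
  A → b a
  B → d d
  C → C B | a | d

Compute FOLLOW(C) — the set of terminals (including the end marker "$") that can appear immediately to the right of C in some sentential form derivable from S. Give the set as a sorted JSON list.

Compute FIRST by fixpoint:
round 1:
  A via A→b a: +{b}
  B via B→d d: +{d}
  C via C→a: +{a}
  C via C→d: +{d}
  S via S→B B: +{d}
  S via S→c: +{c}
  FIRST[S]={c,d}  FIRST[A]={b}  FIRST[B]={d}  FIRST[C]={a,d}
round 2: (stable)
  FIRST[S]={c,d}  FIRST[A]={b}  FIRST[B]={d}  FIRST[C]={a,d}

FOLLOW sets:
seed FOLLOW(S) with $
round 1:
  C→C B: FOLLOW(C) ⊇ FIRST(B) = {d}; new: +{d}
  C→C B: FOLLOW(B) ⊇ FOLLOW(C) ⊇ {d}; new: +{d}
  S→B B: FOLLOW(B) ⊇ FOLLOW(S) ⊇ {$}; new: +{$}
  S→c A: FOLLOW(A) ⊇ FOLLOW(S) ⊇ {$}; new: +{$}
  S→c C: FOLLOW(C) ⊇ FOLLOW(S) ⊇ {$}; new: +{$}
  FOLLOW[S]={$}  FOLLOW[A]={$}  FOLLOW[B]={$,d}  FOLLOW[C]={$,d}
round 2: (no change)
  FOLLOW[S]={$}  FOLLOW[A]={$}  FOLLOW[B]={$,d}  FOLLOW[C]={$,d}

FOLLOW(C) = ["$", "d"]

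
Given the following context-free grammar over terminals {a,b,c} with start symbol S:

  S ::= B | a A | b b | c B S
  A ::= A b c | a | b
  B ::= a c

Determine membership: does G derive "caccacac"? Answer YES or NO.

CNF form of G:
  S -> T0 T0 | T1 X4 | T2 A | T2 T1
  A -> A X3 | a | b
  B -> T2 T1
  T0 -> b
  T1 -> c
  T2 -> a
  X3 -> T0 T1
  X4 -> B S

Fill CYK table bottom-up:
  cell(0,0) c: {T1}  orig:{}
  cell(1,1) a: {A,T2}  orig:{A}
  cell(2,2) c: {T1}  orig:{}
  cell(3,3) c: {T1}  orig:{}
  cell(4,4) a: {A,T2}  orig:{A}
  cell(5,5) c: {T1}  orig:{}
  cell(6,6) a: {A,T2}  orig:{A}
  cell(7,7) c: {T1}  orig:{}
  cell(0,1) ca: ∅
  cell(1,2) ac: {B,S}
  cell(2,3) cc: ∅
  cell(3,4) ca: ∅
  cell(4,5) ac: {B,S}
  cell(5,6) ca: ∅
  cell(6,7) ac: {B,S}
  cell(0,2) cac: ∅
  cell(1,3) acc: ∅
  cell(2,4) cca: ∅
  cell(3,5) cac: ∅
  cell(4,6) aca: ∅
  cell(5,7) cac: ∅
  cell(0,3) cacc: ∅
  cell(1,4) acca: ∅
  cell(2,5) ccac: ∅
  cell(3,6) caca: ∅
  cell(4,7) acac: {X4}  orig:{}
  cell(0,4) cacca: ∅
  cell(1,5) accac: ∅
  cell(2,6) ccaca: ∅
  cell(3,7) cacac: {S}
  cell(0,5) caccac: ∅
  cell(1,6) accaca: ∅
  cell(2,7) ccacac: ∅
  cell(0,6) caccaca: ∅
  cell(1,7) accacac: {X4}  orig:{}
  cell(0,7) caccacac: {S}

S ∈ T[0,7] ⇒ YES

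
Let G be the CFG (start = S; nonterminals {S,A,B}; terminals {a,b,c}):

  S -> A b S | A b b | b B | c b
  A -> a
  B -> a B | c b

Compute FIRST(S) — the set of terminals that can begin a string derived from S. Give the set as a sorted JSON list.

FIRST sets, iterate to fixpoint:
iter 1:
  A via A→a: +{a}
  B via B→a B: +{a}
  B via B→c b: +{c}
  S via S→A b S: +{a}
  S via S→b B: +{b}
  S via S→c b: +{c}
  FIRST(S)={a,b,c}  FIRST(A)={a}  FIRST(B)={a,c}
iter 2: (no change)
  FIRST(S)={a,b,c}  FIRST(A)={a}  FIRST(B)={a,c}

FIRST(S) = ["a", "b", "c"]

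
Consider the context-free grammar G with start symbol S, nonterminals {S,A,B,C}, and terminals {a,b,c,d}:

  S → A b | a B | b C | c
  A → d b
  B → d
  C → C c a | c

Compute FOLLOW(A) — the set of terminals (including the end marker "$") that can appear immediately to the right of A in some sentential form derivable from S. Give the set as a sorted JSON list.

FIRST sets, iterate to fixpoint:
round 1:
  A via A→d b: +{d}
  B via B→d: +{d}
  C via C→c: +{c}
  S via S→A b: +{d}
  S via S→a B: +{a}
  S via S→b C: +{b}
  S via S→c: +{c}
  FIRST[S]={a,b,c,d}  FIRST[A]={d}  FIRST[B]={d}  FIRST[C]={c}
round 2: (stable)
  FIRST[S]={a,b,c,d}  FIRST[A]={d}  FIRST[B]={d}  FIRST[C]={c}

Compute FOLLOW by fixpoint:
FOLLOW(S) := {$}
pass 1:
  C→C c a: FOLLOW(C) ⊇ FIRST(c) = {c}; new: +{c}
  S→A b: FOLLOW(A) ⊇ FIRST(b) = {b}; new: +{b}
  S→a B: FOLLOW(B) ⊇ FOLLOW(S) ⊇ {$}; new: +{$}
  S→b C: FOLLOW(C) ⊇ FOLLOW(S) ⊇ {$}; new: +{$}
  FOLLOW[S]={$}  FOLLOW[A]={b}  FOLLOW[B]={$}  FOLLOW[C]={$,c}
pass 2: (stable)
  FOLLOW[S]={$}  FOLLOW[A]={b}  FOLLOW[B]={$}  FOLLOW[C]={$,c}

FOLLOW(A) = ["b"]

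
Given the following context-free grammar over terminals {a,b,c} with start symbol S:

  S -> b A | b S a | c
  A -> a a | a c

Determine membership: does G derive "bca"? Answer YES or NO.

CNF form of G:
  S -> T2 A | T2 X3 | c
  A -> T0 T0 | T0 T1
  T0 -> a
  T1 -> c
  T2 -> b
  X3 -> S T0

Fill CYK table bottom-up:
  T[0,0] 'b' = {T2}  orig:{}
  T[1,1] 'c' = {S,T1}  orig:{S}
  T[2,2] 'a' = {T0}  orig:{}
  T[0,1] 'bc' = ∅
  T[1,2] 'ca' = {X3}  orig:{}
  T[0,2] 'bca' = {S}

S ∈ T[0,2] ⇒ YES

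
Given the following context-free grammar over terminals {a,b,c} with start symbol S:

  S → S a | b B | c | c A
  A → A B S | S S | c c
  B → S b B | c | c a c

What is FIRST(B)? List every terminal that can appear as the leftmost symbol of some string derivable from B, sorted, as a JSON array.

FIRST iteration:
round 1:
  A via A→c c: +{c}
  B via B→c: +{c}
  S via S→b B: +{b}
  S via S→c: +{c}
  S: {b,c}  A: {c}  B: {c}
round 2:
  A via A→S S: +{b}
  B via B→S b B: +{b}
  S: {b,c}  A: {b,c}  B: {b,c}
round 3: done
  S: {b,c}  A: {b,c}  B: {b,c}

FIRST(B) = ["b", "c"]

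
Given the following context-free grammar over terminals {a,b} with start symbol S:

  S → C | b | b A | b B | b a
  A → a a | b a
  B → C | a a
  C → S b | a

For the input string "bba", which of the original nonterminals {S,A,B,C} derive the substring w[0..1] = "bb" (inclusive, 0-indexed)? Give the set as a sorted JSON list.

Convert to CNF:
  S -> S T1 | T1 A | T1 B | T1 T0 | a | b
  A -> T0 T0 | T1 T0
  B -> S T1 | T0 T0 | a
  C -> S T1 | a
  T0 -> a
  T1 -> b

Fill CYK table bottom-up (cells [i..j] with 0 ≤ i ≤ j ≤ 1 only):
  [0..0]={S,T1}  "b"  orig:{S}
  [1..1]={S,T1}  "b"  orig:{S}
  [0..1]={B,C,S}  "bb"

Original NTs in T[0,1] deriving "bb": ["B", "C", "S"]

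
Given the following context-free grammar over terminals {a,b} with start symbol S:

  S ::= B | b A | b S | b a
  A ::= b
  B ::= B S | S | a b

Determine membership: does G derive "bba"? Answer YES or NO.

Convert to CNF:
  S -> B S | T0 T1 | T1 A | T1 S | T1 T0
  A -> b
  B -> B S | T0 T1 | T1 A | T1 S | T1 T0
  T0 -> a
  T1 -> b

Fill CYK table bottom-up:
  cell(0,0) b: {A,T1}  orig:{A}
  cell(1,1) b: {A,T1}  orig:{A}
  cell(2,2) a: {T0}  orig:{}
  cell(0,1) bb: {B,S}
  cell(1,2) ba: {B,S}
  cell(0,2) bba: {B,S}

S ∈ T[0,2] ⇒ YES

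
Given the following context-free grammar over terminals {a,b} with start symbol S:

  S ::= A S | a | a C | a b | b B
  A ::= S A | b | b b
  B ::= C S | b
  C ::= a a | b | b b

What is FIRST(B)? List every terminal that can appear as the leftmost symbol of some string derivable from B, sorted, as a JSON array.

Compute FIRST by fixpoint:
[1]
  A via A→b: +{b}
  B via B→b: +{b}
  C via C→a a: +{a}
  C via C→b: +{b}
  S via S→A S: +{b}
  S via S→a: +{a}
  S: {a,b}  A: {b}  B: {b}  C: {a,b}
[2]
  A via A→S A: +{a}
  B via B→C S: +{a}
  S: {a,b}  A: {a,b}  B: {a,b}  C: {a,b}
[3] (no change)
  S: {a,b}  A: {a,b}  B: {a,b}  C: {a,b}

FIRST(B) = ["a", "b"]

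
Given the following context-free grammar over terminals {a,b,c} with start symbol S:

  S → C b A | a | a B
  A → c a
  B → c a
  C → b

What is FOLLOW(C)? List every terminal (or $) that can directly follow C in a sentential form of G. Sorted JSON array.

Compute FIRST by fixpoint:
iter 1:
  A via A→c a: +{c}
  B via B→c a: +{c}
  C via C→b: +{b}
  S via S→C b A: +{b}
  S via S→a: +{a}
  S: {a,b}  A: {c}  B: {c}  C: {b}
iter 2: done
  S: {a,b}  A: {c}  B: {c}  C: {b}

Compute FOLLOW by fixpoint:
FOLLOW(S) := {$}
pass 1:
  S→C b A: FOLLOW(C) ⊇ FIRST(b) = {b}; new: +{b}
  S→C b A: FOLLOW(A) ⊇ FOLLOW(S) ⊇ {$}; new: +{$}
  S→a B: FOLLOW(B) ⊇ FOLLOW(S) ⊇ {$}; new: +{$}
  S: {$}  A: {$}  B: {$}  C: {b}
pass 2: (no change)
  S: {$}  A: {$}  B: {$}  C: {b}

FOLLOW(C) = ["b"]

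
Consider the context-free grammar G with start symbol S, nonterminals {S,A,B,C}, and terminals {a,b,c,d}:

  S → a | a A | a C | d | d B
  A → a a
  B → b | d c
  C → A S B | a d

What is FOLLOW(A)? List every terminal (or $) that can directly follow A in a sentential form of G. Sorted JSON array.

Compute FIRST by fixpoint:
iter 1:
  A via A→a a: +{a}
  B via B→b: +{b}
  B via B→d c: +{d}
  C via C→A S B: +{a}
  S via S→a: +{a}
  S via S→d: +{d}
  S: {a,d}  A: {a}  B: {b,d}  C: {a}
iter 2: done
  S: {a,d}  A: {a}  B: {b,d}  C: {a}

Compute FOLLOW by fixpoint:
seed FOLLOW(S) with $
iter 1:
  C→A S B: FOLLOW(A) ⊇ FIRST(S) = {a,d}; new: +{a,d}
  C→A S B: FOLLOW(S) ⊇ FIRST(B) = {b,d}; new: +{b,d}
  S→a A: FOLLOW(A) ⊇ FOLLOW(S) ⊇ {$,b,d}; new: +{$,b}
  S→a C: FOLLOW(C) ⊇ FOLLOW(S) ⊇ {$,b,d}; new: +{$,b,d}
  S→d B: FOLLOW(B) ⊇ FOLLOW(S) ⊇ {$,b,d}; new: +{$,b,d}
  S: {$,b,d}  A: {$,a,b,d}  B: {$,b,d}  C: {$,b,d}
iter 2: done
  S: {$,b,d}  A: {$,a,b,d}  B: {$,b,d}  C: {$,b,d}

FOLLOW(A) = ["$", "a", "b", "d"]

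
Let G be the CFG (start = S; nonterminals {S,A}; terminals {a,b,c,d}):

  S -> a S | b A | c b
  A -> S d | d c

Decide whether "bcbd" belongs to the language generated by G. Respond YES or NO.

Convert to CNF:
  S -> T1 T3 | T2 S | T3 A
  A -> S T0 | T0 T1
  T0 -> d
  T1 -> c
  T2 -> a
  T3 -> b

Fill CYK table bottom-up:
  T[0,0] 'b' = {T3}  orig:{}
  T[1,1] 'c' = {T1}  orig:{}
  T[2,2] 'b' = {T3}  orig:{}
  T[3,3] 'd' = {T0}  orig:{}
  T[0,1] 'bc' = ∅
  T[1,2] 'cb' = {S}
  T[2,3] 'bd' = ∅
  T[0,2] 'bcb' = ∅
  T[1,3] 'cbd' = {A}
  T[0,3] 'bcbd' = {S}

S ∈ T[0,3] ⇒ YES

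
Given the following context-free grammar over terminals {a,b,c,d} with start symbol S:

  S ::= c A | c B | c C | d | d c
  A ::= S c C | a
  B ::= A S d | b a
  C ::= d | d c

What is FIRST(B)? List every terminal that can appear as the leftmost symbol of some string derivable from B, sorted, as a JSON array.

FIRST sets, iterate to fixpoint:
pass 1:
  A via A→a: +{a}
  B via B→A S d: +{a}
  B via B→b a: +{b}
  C via C→d: +{d}
  S via S→c A: +{c}
  S via S→d: +{d}
  FIRST(S)={c,d}  FIRST(A)={a}  FIRST(B)={a,b}  FIRST(C)={d}
pass 2:
  A via A→S c C: +{c,d}
  B via B→A S d: +{c,d}
  FIRST(S)={c,d}  FIRST(A)={a,c,d}  FIRST(B)={a,b,c,d}  FIRST(C)={d}
pass 3: (stable)
  FIRST(S)={c,d}  FIRST(A)={a,c,d}  FIRST(B)={a,b,c,d}  FIRST(C)={d}

FIRST(B) = ["a", "b", "c", "d"]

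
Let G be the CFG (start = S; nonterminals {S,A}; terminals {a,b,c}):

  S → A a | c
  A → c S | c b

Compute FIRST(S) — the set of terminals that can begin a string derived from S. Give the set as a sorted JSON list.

FIRST iteration:
iter 1:
  A via A→c S: +{c}
  S via S→A a: +{c}
  FIRST[S]={c}  FIRST[A]={c}
iter 2: (no change)
  FIRST[S]={c}  FIRST[A]={c}

FIRST(S) = ["c"]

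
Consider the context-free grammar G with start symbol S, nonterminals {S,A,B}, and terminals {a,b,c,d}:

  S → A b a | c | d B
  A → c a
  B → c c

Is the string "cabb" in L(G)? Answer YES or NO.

CNF form of G:
  S -> A X4 | T3 B | c
  A -> T0 T1
  B -> T0 T0
  T0 -> c
  T1 -> a
  T2 -> b
  T3 -> d
  X4 -> T2 T1

CYK fill:
  [0..0]={S,T0}  "c"  orig:{S}
  [1..1]={T1}  "a"  orig:{}
  [2..2]={T2}  "b"  orig:{}
  [3..3]={T2}  "b"  orig:{}
  [0..1]={A}  "ca"
  [1..2]=∅  "ab"
  [2..3]=∅  "bb"
  [0..2]=∅  "cab"
  [1..3]=∅  "abb"
  [0..3]=∅  "cabb"

S ∉ T[0,3] ⇒ NO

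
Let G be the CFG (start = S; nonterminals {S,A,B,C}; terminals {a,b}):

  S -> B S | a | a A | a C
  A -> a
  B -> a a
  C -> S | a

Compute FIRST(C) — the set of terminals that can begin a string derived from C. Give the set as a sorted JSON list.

FIRST sets, iterate to fixpoint:
iter 1:
  A via A→a: +{a}
  B via B→a a: +{a}
  C via C→a: +{a}
  S via S→B S: +{a}
  FIRST(S)={a}  FIRST(A)={a}  FIRST(B)={a}  FIRST(C)={a}
iter 2: done
  FIRST(S)={a}  FIRST(A)={a}  FIRST(B)={a}  FIRST(C)={a}

FIRST(C) = ["a"]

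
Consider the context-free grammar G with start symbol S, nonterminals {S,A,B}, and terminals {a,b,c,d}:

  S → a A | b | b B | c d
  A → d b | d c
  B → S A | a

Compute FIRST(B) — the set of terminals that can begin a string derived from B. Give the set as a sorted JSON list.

FIRST sets, iterate to fixpoint:
[1]
  A via A→d b: +{d}
  B via B→a: +{a}
  S via S→a A: +{a}
  S via S→b: +{b}
  S via S→c d: +{c}
  FIRST(S)={a,b,c}  FIRST(A)={d}  FIRST(B)={a}
[2]
  B via B→S A: +{b,c}
  FIRST(S)={a,b,c}  FIRST(A)={d}  FIRST(B)={a,b,c}
[3] — fixpoint
  FIRST(S)={a,b,c}  FIRST(A)={d}  FIRST(B)={a,b,c}

FIRST(B) = ["a", "b", "c"]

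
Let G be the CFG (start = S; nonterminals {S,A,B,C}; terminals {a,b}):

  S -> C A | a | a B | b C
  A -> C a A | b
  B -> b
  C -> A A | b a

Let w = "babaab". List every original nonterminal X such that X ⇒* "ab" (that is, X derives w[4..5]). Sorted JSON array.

CNF form of G:
  S -> C A | T0 B | T1 C | a
  A -> C X2 | b
  B -> b
  C -> A A | T1 T0
  T0 -> a
  T1 -> b
  X2 -> T0 A

CYK table (by increasing span) (cells [i..j] with 4 ≤ i ≤ j ≤ 5 only):
  T[4,4] 'a' = {S,T0}  orig:{S}
  T[5,5] 'b' = {A,B,T1}  orig:{A,B}
  T[4,5] 'ab' = {S,X2}  orig:{S}

Original NTs in T[4,5] deriving "ab": ["S"]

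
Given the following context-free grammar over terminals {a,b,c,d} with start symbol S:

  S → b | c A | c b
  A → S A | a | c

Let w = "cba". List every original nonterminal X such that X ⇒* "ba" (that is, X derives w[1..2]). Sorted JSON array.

Convert to CNF:
  S -> T0 A | T0 T1 | b
  A -> S A | a | c
  T0 -> c
  T1 -> b

CYK fill (cells [i..j] with 1 ≤ i ≤ j ≤ 2 only):
  cell(1,1) b: {S,T1}  orig:{S}
  cell(2,2) a: {A}
  cell(1,2) ba: {A}

Original NTs in T[1,2] deriving "ba": ["A"]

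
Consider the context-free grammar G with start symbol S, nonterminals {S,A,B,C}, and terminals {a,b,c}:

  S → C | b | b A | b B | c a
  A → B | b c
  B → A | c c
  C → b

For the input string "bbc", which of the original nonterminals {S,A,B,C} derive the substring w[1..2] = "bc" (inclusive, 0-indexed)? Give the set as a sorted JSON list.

CNF form of G:
  S -> T0 A | T0 B | T1 T2 | b
  A -> T0 T1 | T1 T1
  B -> T0 T1 | T1 T1
  C -> b
  T0 -> b
  T1 -> c
  T2 -> a

CYK fill, restricted to cells inside w[1..2]:
  [1..1]={C,S,T0}  "b"  orig:{C,S}
  [2..2]={T1}  "c"  orig:{}
  [1..2]={A,B}  "bc"

Original NTs in T[1,2] deriving "bc": ["A", "B"]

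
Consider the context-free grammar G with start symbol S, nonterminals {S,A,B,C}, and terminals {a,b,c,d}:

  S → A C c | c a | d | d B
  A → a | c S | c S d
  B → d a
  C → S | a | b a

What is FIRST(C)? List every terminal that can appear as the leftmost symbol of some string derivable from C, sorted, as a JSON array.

FIRST iteration:
round 1:
  A via A→a: +{a}
  A via A→c S: +{c}
  B via B→d a: +{d}
  C via C→a: +{a}
  C via C→b a: +{b}
  S via S→A C c: +{a,c}
  S via S→d: +{d}
  FIRST[S]={a,c,d}  FIRST[A]={a,c}  FIRST[B]={d}  FIRST[C]={a,b}
round 2:
  C via C→S: +{c,d}
  FIRST[S]={a,c,d}  FIRST[A]={a,c}  FIRST[B]={d}  FIRST[C]={a,b,c,d}
round 3: — fixpoint
  FIRST[S]={a,c,d}  FIRST[A]={a,c}  FIRST[B]={d}  FIRST[C]={a,b,c,d}

FIRST(C) = ["a", "b", "c", "d"]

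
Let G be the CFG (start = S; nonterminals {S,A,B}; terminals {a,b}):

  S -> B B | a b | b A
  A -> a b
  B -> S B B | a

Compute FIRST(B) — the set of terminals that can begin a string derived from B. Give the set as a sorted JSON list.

Compute FIRST by fixpoint:
iter 1:
  A via A→a b: +{a}
  B via B→a: +{a}
  S via S→B B: +{a}
  S via S→b A: +{b}
  FIRST[S]={a,b}  FIRST[A]={a}  FIRST[B]={a}
iter 2:
  B via B→S B B: +{b}
  FIRST[S]={a,b}  FIRST[A]={a}  FIRST[B]={a,b}
iter 3: done
  FIRST[S]={a,b}  FIRST[A]={a}  FIRST[B]={a,b}

FIRST(B) = ["a", "b"]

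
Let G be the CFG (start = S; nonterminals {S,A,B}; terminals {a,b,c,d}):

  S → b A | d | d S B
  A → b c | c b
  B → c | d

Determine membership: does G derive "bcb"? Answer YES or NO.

Convert to CNF:
  S -> T0 A | T2 X3 | d
  A -> T0 T1 | T1 T0
  B -> c | d
  T0 -> b
  T1 -> c
  T2 -> d
  X3 -> S B

Fill CYK table bottom-up:
  cell(0,0) b: {T0}  orig:{}
  cell(1,1) c: {B,T1}  orig:{B}
  cell(2,2) b: {T0}  orig:{}
  cell(0,1) bc: {A}
  cell(1,2) cb: {A}
  cell(0,2) bcb: {S}

S ∈ T[0,2] ⇒ YES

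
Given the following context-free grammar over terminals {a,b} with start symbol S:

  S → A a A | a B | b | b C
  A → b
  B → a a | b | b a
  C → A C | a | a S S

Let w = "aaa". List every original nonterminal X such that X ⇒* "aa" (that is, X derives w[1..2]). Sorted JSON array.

CNF form of G:
  S -> A X3 | T0 B | T1 C | b
  A -> b
  B -> T0 T0 | T1 T0 | b
  C -> A C | T0 X2 | a
  T0 -> a
  T1 -> b
  X2 -> S S
  X3 -> T0 A

CYK table (by increasing span) (cells [i..j] with 1 ≤ i ≤ j ≤ 2 only):
  T[1,1] 'a' = {C,T0}  orig:{C}
  T[2,2] 'a' = {C,T0}  orig:{C}
  T[1,2] 'aa' = {B}

Original NTs in T[1,2] deriving "aa": ["B"]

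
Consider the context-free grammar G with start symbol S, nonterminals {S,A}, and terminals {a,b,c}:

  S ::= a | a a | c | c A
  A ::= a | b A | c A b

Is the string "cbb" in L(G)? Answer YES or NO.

CNF form of G:
  S -> T1 A | T2 T2 | a | c
  A -> T0 A | T1 X3 | a
  T0 -> b
  T1 -> c
  T2 -> a
  X3 -> A T0

CYK fill:
  [0..0]={S,T1}  "c"  orig:{S}
  [1..1]={T0}  "b"  orig:{}
  [2..2]={T0}  "b"  orig:{}
  [0..1]=∅  "cb"
  [1..2]=∅  "bb"
  [0..2]=∅  "cbb"

S ∉ T[0,2] ⇒ NO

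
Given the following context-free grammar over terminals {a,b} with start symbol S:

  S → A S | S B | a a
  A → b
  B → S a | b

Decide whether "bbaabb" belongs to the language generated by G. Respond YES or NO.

CNF form of G:
  S -> A S | S B | T0 T0
  A -> b
  B -> S T0 | b
  T0 -> a

CYK fill:
  [0..0]={A,B}  "b"
  [1..1]={A,B}  "b"
  [2..2]={T0}  "a"  orig:{}
  [3..3]={T0}  "a"  orig:{}
  [4..4]={A,B}  "b"
  [5..5]={A,B}  "b"
  [0..1]=∅  "bb"
  [1..2]=∅  "ba"
  [2..3]={S}  "aa"
  [3..4]=∅  "ab"
  [4..5]=∅  "bb"
  [0..2]=∅  "bba"
  [1..3]={S}  "baa"
  [2..4]={S}  "aab"
  [3..5]=∅  "abb"
  [0..3]={S}  "bbaa"
  [1..4]={S}  "baab"
  [2..5]={S}  "aabb"
  [0..4]={S}  "bbaab"
  [1..5]={S}  "baabb"
  [0..5]={S}  "bbaabb"

S ∈ T[0,5] ⇒ YES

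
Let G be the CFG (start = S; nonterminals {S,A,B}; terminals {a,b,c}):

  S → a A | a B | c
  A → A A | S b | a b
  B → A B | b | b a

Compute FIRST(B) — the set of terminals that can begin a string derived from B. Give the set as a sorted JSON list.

FIRST sets, iterate to fixpoint:
[1]
  A via A→a b: +{a}
  B via B→A B: +{a}
  B via B→b: +{b}
  S via S→a A: +{a}
  S via S→c: +{c}
  FIRST[S]={a,c}  FIRST[A]={a}  FIRST[B]={a,b}
[2]
  A via A→S b: +{c}
  B via B→A B: +{c}
  FIRST[S]={a,c}  FIRST[A]={a,c}  FIRST[B]={a,b,c}
[3] (stable)
  FIRST[S]={a,c}  FIRST[A]={a,c}  FIRST[B]={a,b,c}

FIRST(B) = ["a", "b", "c"]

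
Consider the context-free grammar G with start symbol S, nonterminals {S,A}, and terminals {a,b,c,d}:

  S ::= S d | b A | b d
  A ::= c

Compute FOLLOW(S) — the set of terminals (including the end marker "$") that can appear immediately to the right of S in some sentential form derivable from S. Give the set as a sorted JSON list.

Compute FIRST by fixpoint:
round 1:
  A via A→c: +{c}
  S via S→b A: +{b}
  FIRST(S)={b}  FIRST(A)={c}
round 2: (stable)
  FIRST(S)={b}  FIRST(A)={c}

Compute FOLLOW by fixpoint:
seed FOLLOW(S) with $
round 1:
  S→S d: FOLLOW(S) ⊇ FIRST(d) = {d}; new: +{d}
  S→b A: FOLLOW(A) ⊇ FOLLOW(S) ⊇ {$,d}; new: +{$,d}
  FOLLOW(S)={$,d}  FOLLOW(A)={$,d}
round 2: — fixpoint
  FOLLOW(S)={$,d}  FOLLOW(A)={$,d}

FOLLOW(S) = ["$", "d"]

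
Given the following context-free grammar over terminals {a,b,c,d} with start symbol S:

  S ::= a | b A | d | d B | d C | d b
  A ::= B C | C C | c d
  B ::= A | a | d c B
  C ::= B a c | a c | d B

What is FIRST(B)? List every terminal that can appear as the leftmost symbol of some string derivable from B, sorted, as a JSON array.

FIRST iteration:
[1]
  A via A→c d: +{c}
  B via B→A: +{c}
  B via B→a: +{a}
  B via B→d c B: +{d}
  C via C→B a c: +{a,c,d}
  S via S→a: +{a}
  S via S→b A: +{b}
  S via S→d: +{d}
  FIRST[S]={a,b,d}  FIRST[A]={c}  FIRST[B]={a,c,d}  FIRST[C]={a,c,d}
[2]
  A via A→B C: +{a,d}
  FIRST[S]={a,b,d}  FIRST[A]={a,c,d}  FIRST[B]={a,c,d}  FIRST[C]={a,c,d}
[3] (no change)
  FIRST[S]={a,b,d}  FIRST[A]={a,c,d}  FIRST[B]={a,c,d}  FIRST[C]={a,c,d}

FIRST(B) = ["a", "c", "d"]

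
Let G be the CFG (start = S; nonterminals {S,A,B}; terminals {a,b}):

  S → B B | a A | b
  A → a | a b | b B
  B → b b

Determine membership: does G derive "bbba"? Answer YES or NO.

CNF form of G:
  S -> B B | T0 A | b
  A -> T0 T1 | T1 B | a
  B -> T1 T1
  T0 -> a
  T1 -> b

CYK fill:
  T[0,0] 'b' = {S,T1}  orig:{S}
  T[1,1] 'b' = {S,T1}  orig:{S}
  T[2,2] 'b' = {S,T1}  orig:{S}
  T[3,3] 'a' = {A,T0}  orig:{A}
  T[0,1] 'bb' = {B}
  T[1,2] 'bb' = {B}
  T[2,3] 'ba' = ∅
  T[0,2] 'bbb' = {A}
  T[1,3] 'bba' = ∅
  T[0,3] 'bbba' = ∅

S ∉ T[0,3] ⇒ NO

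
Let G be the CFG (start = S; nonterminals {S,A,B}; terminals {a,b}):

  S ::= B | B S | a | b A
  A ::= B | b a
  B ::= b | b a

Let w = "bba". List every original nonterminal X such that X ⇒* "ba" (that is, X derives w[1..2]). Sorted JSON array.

CNF form of G:
  S -> B S | T0 A | T0 T1 | a | b
  A -> T0 T1 | b
  B -> T0 T1 | b
  T0 -> b
  T1 -> a

CYK table (by increasing span) — only the sub-triangle for w[1..2]:
  cell(1,1) b: {A,B,S,T0}  orig:{A,B,S}
  cell(2,2) a: {S,T1}  orig:{S}
  cell(1,2) ba: {A,B,S}

Original NTs in T[1,2] deriving "ba": ["A", "B", "S"]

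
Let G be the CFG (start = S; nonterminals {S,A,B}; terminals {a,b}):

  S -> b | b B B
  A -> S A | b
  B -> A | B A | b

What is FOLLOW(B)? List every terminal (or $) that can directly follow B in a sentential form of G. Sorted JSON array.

Compute FIRST by fixpoint:
pass 1:
  A via A→b: +{b}
  B via B→A: +{b}
  S via S→b: +{b}
  FIRST[S]={b}  FIRST[A]={b}  FIRST[B]={b}
pass 2: (no change)
  FIRST[S]={b}  FIRST[A]={b}  FIRST[B]={b}

FOLLOW sets:
seed FOLLOW(S) with $
[1]
  A→S A: FOLLOW(S) ⊇ FIRST(A) = {b}; new: +{b}
  B→B A: FOLLOW(B) ⊇ FIRST(A) = {b}; new: +{b}
  B→B A: FOLLOW(A) ⊇ FOLLOW(B) ⊇ {b}; new: +{b}
  S→b B B: FOLLOW(B) ⊇ FOLLOW(S) ⊇ {$,b}; new: +{$}
  FOLLOW(S)={$,b}  FOLLOW(A)={b}  FOLLOW(B)={$,b}
[2]
  B→A: FOLLOW(A) ⊇ FOLLOW(B) ⊇ {$,b}; new: +{$}
  FOLLOW(S)={$,b}  FOLLOW(A)={$,b}  FOLLOW(B)={$,b}
[3] (stable)
  FOLLOW(S)={$,b}  FOLLOW(A)={$,b}  FOLLOW(B)={$,b}

FOLLOW(B) = ["$", "b"]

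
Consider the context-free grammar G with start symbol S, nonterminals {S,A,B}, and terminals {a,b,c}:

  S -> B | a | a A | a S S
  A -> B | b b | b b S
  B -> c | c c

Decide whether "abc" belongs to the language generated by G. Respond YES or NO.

Convert to CNF:
  S -> T1 T1 | T2 A | T2 X4 | a | c
  A -> T0 T0 | T0 X3 | T1 T1 | c
  B -> T1 T1 | c
  T0 -> b
  T1 -> c
  T2 -> a
  X3 -> T0 S
  X4 -> S S

Fill CYK table bottom-up:
  T[0,0] 'a' = {S,T2}  orig:{S}
  T[1,1] 'b' = {T0}  orig:{}
  T[2,2] 'c' = {A,B,S,T1}  orig:{A,B,S}
  T[0,1] 'ab' = ∅
  T[1,2] 'bc' = {X3}  orig:{}
  T[0,2] 'abc' = ∅

S ∉ T[0,2] ⇒ NO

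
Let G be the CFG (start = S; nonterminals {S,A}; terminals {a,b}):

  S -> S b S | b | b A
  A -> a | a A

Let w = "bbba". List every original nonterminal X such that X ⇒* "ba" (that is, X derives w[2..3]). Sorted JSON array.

CNF form of G:
  S -> S X2 | T1 A | b
  A -> T0 A | a
  T0 -> a
  T1 -> b
  X2 -> T1 S

CYK fill — only the sub-triangle for w[2..3]:
  T[2,2] 'b' = {S,T1}  orig:{S}
  T[3,3] 'a' = {A,T0}  orig:{A}
  T[2,3] 'ba' = {S}

Original NTs in T[2,3] deriving "ba": ["S"]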